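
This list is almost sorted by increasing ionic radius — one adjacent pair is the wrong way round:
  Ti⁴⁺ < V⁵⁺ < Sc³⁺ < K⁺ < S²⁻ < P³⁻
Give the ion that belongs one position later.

Ti⁴⁺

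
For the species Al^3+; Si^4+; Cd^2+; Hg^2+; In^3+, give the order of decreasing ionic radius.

Si^4+ has 10 e⁻ (Z=14), Al^3+ has 10 e⁻ (Z=13), In^3+ has 46 e⁻ (Z=49), Cd^2+ has 46 e⁻ (Z=48), Hg^2+ has 78 e⁻ (Z=80). Si^4+ < Al^3+ (both 10 e⁻, Z=14>13); Al^3+ < In^3+ (same group, period 3 vs 5); In^3+ < Cd^2+ (both 46 e⁻, Z=49>48); Cd^2+ < Hg^2+ (same group, 1 shell fewer).

Hg^2+ > Cd^2+ > In^3+ > Al^3+ > Si^4+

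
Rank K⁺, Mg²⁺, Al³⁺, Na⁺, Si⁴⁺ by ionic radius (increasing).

Tabulating Z and e⁻: Si⁴⁺ has 10 e⁻ (Z=14), Al³⁺ has 10 e⁻ (Z=13), Mg²⁺ has 10 e⁻ (Z=12), Na⁺ has 10 e⁻ (Z=11), K⁺ has 18 e⁻ (Z=19). Si⁴⁺ < Al³⁺ (isoelectronic, higher Z=14 is smaller); Al³⁺ < Mg²⁺ (both 10 e⁻, Z=13>12); Mg²⁺ < Na⁺ (isoelectronic, higher Z=12 is smaller); Na⁺ < K⁺ (same group, period 3 vs 4).

Si⁴⁺ < Al³⁺ < Mg²⁺ < Na⁺ < K⁺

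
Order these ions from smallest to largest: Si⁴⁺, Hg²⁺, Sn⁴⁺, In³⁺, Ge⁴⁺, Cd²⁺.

Tabulating Z and e⁻: Si⁴⁺ (Z=14, 10 e⁻), Ge⁴⁺ (Z=32, 28 e⁻), Sn⁴⁺ (Z=50, 46 e⁻), In³⁺ (Z=49, 46 e⁻), Cd²⁺ (Z=48, 46 e⁻), Hg²⁺ (Z=80, 78 e⁻). Si⁴⁺ < Ge⁴⁺ (same group, 1 shell fewer); Ge⁴⁺ < Sn⁴⁺ (same group, 1 shell fewer); Sn⁴⁺ < In³⁺ (isoelectronic, higher Z=50 is smaller); In³⁺ < Cd²⁺ (both 46 e⁻, Z=49>48); Cd²⁺ < Hg²⁺ (same group, period 5 vs 6).

Si⁴⁺ < Ge⁴⁺ < Sn⁴⁺ < In³⁺ < Cd²⁺ < Hg²⁺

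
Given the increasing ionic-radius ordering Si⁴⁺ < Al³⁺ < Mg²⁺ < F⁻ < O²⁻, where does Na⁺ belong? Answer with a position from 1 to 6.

Isoelectronic series (10 e⁻ each). Size is set by nuclear charge: more protons means a smaller ion. Si⁴⁺ (Z=14), Al³⁺ (Z=13), Mg²⁺ (Z=12), Na⁺ (Z=11), F⁻ (Z=9), O²⁻ (Z=8).
With Na⁺ included the full order is Si⁴⁺ < Al³⁺ < Mg²⁺ < Na⁺ < F⁻ < O²⁻, so it takes position 4.

4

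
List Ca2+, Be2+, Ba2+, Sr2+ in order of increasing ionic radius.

Be2+ < Ca2+ < Sr2+ < Ba2+

All are in the same group with charge +2. Radius grows down the group as n (the outermost shell) increases.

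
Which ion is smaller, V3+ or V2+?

For a single element, ionic radius drops as positive charge rises — V3+ < V2+.

V3+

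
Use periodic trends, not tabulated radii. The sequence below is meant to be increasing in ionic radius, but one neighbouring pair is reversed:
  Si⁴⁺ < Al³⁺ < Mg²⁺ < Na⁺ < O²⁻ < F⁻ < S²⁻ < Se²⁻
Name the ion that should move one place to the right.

O²⁻

Check each adjacent pair. O²⁻ and F⁻ are reversed: F⁻ and O²⁻ share 10 electrons; the higher nuclear charge on F (Z=9) contracts it more, so F⁻ < O²⁻. No other neighbouring pair contradicts the periodic trends, so O²⁻ is the ion listed too early.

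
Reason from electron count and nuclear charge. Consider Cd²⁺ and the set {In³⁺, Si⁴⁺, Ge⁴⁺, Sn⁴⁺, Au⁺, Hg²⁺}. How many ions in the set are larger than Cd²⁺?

Electron counts and nuclear charges: Si⁴⁺ (Z=14, 10 e⁻), Ge⁴⁺ (Z=32, 28 e⁻), Sn⁴⁺ (Z=50, 46 e⁻), In³⁺ (Z=49, 46 e⁻), Cd²⁺ (Z=48, 46 e⁻), Hg²⁺ (Z=80, 78 e⁻), Au⁺ (Z=79, 78 e⁻). Si⁴⁺ < Ge⁴⁺ (same group, period 3 vs 4); Ge⁴⁺ < Sn⁴⁺ (same group, period 4 vs 5); Sn⁴⁺ < In³⁺ (both 46 e⁻, Z=50>49); In³⁺ < Cd²⁺ (both 46 e⁻, Z=49>48); Cd²⁺ < Hg²⁺ (same group, 1 shell fewer); Hg²⁺ < Au⁺ (isoelectronic, higher Z=80 is smaller).
Ordering all of them (including Cd²⁺) by radius gives Si⁴⁺ < Ge⁴⁺ < Sn⁴⁺ < In³⁺ < Cd²⁺ < Hg²⁺ < Au⁺. That's 2.

2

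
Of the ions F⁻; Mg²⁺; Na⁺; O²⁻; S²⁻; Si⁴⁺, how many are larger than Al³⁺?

Electron counts and nuclear charges: Si⁴⁺ has 10 e⁻ (Z=14), Al³⁺ has 10 e⁻ (Z=13), Mg²⁺ has 10 e⁻ (Z=12), Na⁺ has 10 e⁻ (Z=11), F⁻ has 10 e⁻ (Z=9), O²⁻ has 10 e⁻ (Z=8), S²⁻ has 18 e⁻ (Z=16). Si⁴⁺ < Al³⁺ (both 10 e⁻, Z=14>13); Al³⁺ < Mg²⁺ (isoelectronic, higher Z=13 is smaller); Mg²⁺ < Na⁺ (both 10 e⁻, Z=12>11); Na⁺ < F⁻ (isoelectronic, higher Z=11 is smaller); F⁻ < O²⁻ (isoelectronic, higher Z=9 is smaller); O²⁻ < S²⁻ (same group, period 2 vs 3).
Ordering all of them (including Al³⁺) by radius gives Si⁴⁺ < Al³⁺ < Mg²⁺ < Na⁺ < F⁻ < O²⁻ < S²⁻. So 5 are larger.

5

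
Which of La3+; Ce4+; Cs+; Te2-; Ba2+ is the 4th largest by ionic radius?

La3+

These species are isoelectronic with 54 electrons. The only difference is the number of protons: Ce4+ (Z=58), La3+ (Z=57), Ba2+ (Z=56), Cs+ (Z=55), Te2- (Z=52). The strongest nuclear pull (Ce4+) gives the smallest ion.
Full ascending order: Ce4+ < La3+ < Ba2+ < Cs+ < Te2-. Counting from the largest, position 4 is La3+.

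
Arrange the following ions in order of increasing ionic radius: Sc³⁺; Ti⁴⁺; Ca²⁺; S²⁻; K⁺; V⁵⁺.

V⁵⁺ < Ti⁴⁺ < Sc³⁺ < Ca²⁺ < K⁺ < S²⁻

Each ion has 18 electrons. The ranking follows nuclear charge in reverse — greater Z gives a smaller radius. V⁵⁺ (Z=23), Ti⁴⁺ (Z=22), Sc³⁺ (Z=21), Ca²⁺ (Z=20), K⁺ (Z=19), S²⁻ (Z=16).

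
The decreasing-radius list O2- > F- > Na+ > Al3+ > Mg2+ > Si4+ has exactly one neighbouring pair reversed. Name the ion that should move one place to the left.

Mg2+

Check each adjacent pair. Al3+ and Mg2+ are reversed: Al3+ and Mg2+ share 10 electrons; the higher nuclear charge on Al (Z=13) contracts it more, so Al3+ < Mg2+. No other neighbouring pair contradicts the periodic trends, so Mg2+ is the ion listed too late.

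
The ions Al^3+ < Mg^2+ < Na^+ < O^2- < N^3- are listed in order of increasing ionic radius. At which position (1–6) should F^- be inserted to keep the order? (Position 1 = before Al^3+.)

Isoelectronic series (10 e⁻ each). Size is set by nuclear charge: more protons means a smaller ion. Al^3+ (Z=13), Mg^2+ (Z=12), Na^+ (Z=11), F^- (Z=9), O^2- (Z=8), N^3- (Z=7).
Putting F^- in gives Al^3+ < Mg^2+ < Na^+ < F^- < O^2- < N^3-; it lands at slot 4.

4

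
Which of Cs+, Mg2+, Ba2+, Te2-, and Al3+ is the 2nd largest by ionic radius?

Al3+: 10 e⁻, Z=13, Mg2+: 10 e⁻, Z=12, Ba2+: 54 e⁻, Z=56, Cs+: 54 e⁻, Z=55, Te2-: 54 e⁻, Z=52. Al3+ < Mg2+ (isoelectronic, higher Z=13 is smaller); Mg2+ < Ba2+ (same group, period 3 vs 6); Ba2+ < Cs+ (isoelectronic, higher Z=56 is smaller); Cs+ < Te2- (isoelectronic, higher Z=55 is smaller).
Ordering: Al3+ < Mg2+ < Ba2+ < Cs+ < Te2-. The 2nd largest is Cs+.

Cs+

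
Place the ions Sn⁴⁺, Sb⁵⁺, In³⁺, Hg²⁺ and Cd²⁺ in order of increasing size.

Sb⁵⁺ < Sn⁴⁺ < In³⁺ < Cd²⁺ < Hg²⁺

Electron counts and nuclear charges: Sb⁵⁺ has 46 e⁻ (Z=51), Sn⁴⁺ has 46 e⁻ (Z=50), In³⁺ has 46 e⁻ (Z=49), Cd²⁺ has 46 e⁻ (Z=48), Hg²⁺ has 78 e⁻ (Z=80). Sb⁵⁺ < Sn⁴⁺ (both 46 e⁻, Z=51>50); Sn⁴⁺ < In³⁺ (isoelectronic, higher Z=50 is smaller); In³⁺ < Cd²⁺ (both 46 e⁻, Z=49>48); Cd²⁺ < Hg²⁺ (same group, 1 shell fewer).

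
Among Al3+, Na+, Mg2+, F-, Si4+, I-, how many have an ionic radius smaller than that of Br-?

5

Electron counts and nuclear charges: Si4+ has 10 e⁻ (Z=14), Al3+ has 10 e⁻ (Z=13), Mg2+ has 10 e⁻ (Z=12), Na+ has 10 e⁻ (Z=11), F- has 10 e⁻ (Z=9), Br- has 36 e⁻ (Z=35), I- has 54 e⁻ (Z=53). Si4+ < Al3+ (both 10 e⁻, Z=14>13); Al3+ < Mg2+ (both 10 e⁻, Z=13>12); Mg2+ < Na+ (both 10 e⁻, Z=12>11); Na+ < F- (isoelectronic, higher Z=11 is smaller); F- < Br- (same group, 2 shells fewer); Br- < I- (same group, period 4 vs 5).
Relative to Br-, the ions that are smaller are Si4+, Al3+, Mg2+, Na+, F-. So 5 are smaller.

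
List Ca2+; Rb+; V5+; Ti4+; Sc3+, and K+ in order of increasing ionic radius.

V5+ < Ti4+ < Sc3+ < Ca2+ < K+ < Rb+

V5+ has 18 e⁻ (Z=23), Ti4+ has 18 e⁻ (Z=22), Sc3+ has 18 e⁻ (Z=21), Ca2+ has 18 e⁻ (Z=20), K+ has 18 e⁻ (Z=19), Rb+ has 36 e⁻ (Z=37). V5+ < Ti4+ (both 18 e⁻, Z=23>22); Ti4+ < Sc3+ (isoelectronic, higher Z=22 is smaller); Sc3+ < Ca2+ (isoelectronic, higher Z=21 is smaller); Ca2+ < K+ (isoelectronic, higher Z=20 is smaller); K+ < Rb+ (same group, 1 shell fewer).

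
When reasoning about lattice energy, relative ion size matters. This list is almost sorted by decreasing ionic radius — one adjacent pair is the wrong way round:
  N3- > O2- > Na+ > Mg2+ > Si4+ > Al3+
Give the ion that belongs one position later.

The pair Si4+, Al3+ is the wrong way round — Si4+ and Al3+ share 10 electrons; the higher nuclear charge on Si (Z=14) contracts it more, so Si4+ < Al3+. All other adjacent pairs agree with periodic trends, so Si4+ is the misplaced ion.

Si4+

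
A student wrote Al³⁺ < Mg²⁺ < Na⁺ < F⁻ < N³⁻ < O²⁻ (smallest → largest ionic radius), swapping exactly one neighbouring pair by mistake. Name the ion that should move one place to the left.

Compare adjacent ions: both have 10 electrons but Z(O)=8 > Z(N)=7, so O²⁻ should be the smaller of the two — yet in this increasing list N³⁻ sits before O²⁻. Nothing else is reversed, so O²⁻ should move one place to the left.

O²⁻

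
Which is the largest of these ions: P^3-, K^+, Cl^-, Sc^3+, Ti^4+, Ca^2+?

All of these have 18 electrons (isoelectronic). With the same electron cloud, the ion with the most protons pulls it in tightest. Nuclear charges: Ti^4+ (Z=22), Sc^3+ (Z=21), Ca^2+ (Z=20), K^+ (Z=19), Cl^- (Z=17), P^3- (Z=15). Highest Z is smallest.

P^3-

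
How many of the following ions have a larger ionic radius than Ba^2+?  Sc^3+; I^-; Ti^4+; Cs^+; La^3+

2

Ti^4+ has 18 e⁻ (Z=22), Sc^3+ has 18 e⁻ (Z=21), La^3+ has 54 e⁻ (Z=57), Ba^2+ has 54 e⁻ (Z=56), Cs^+ has 54 e⁻ (Z=55), I^- has 54 e⁻ (Z=53). Ti^4+ < Sc^3+ (isoelectronic, higher Z=22 is smaller); Sc^3+ < La^3+ (same group, 2 shells fewer); La^3+ < Ba^2+ (isoelectronic, higher Z=57 is smaller); Ba^2+ < Cs^+ (both 54 e⁻, Z=56>55); Cs^+ < I^- (isoelectronic, higher Z=55 is smaller).
Relative to Ba^2+, the ions that are larger are Cs^+, I^-. That's 2.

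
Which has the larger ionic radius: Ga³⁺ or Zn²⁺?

Each ion has 28 electrons. The ranking follows nuclear charge in reverse — greater Z gives a smaller radius. Ga³⁺ (Z=31), Zn²⁺ (Z=30).

Zn²⁺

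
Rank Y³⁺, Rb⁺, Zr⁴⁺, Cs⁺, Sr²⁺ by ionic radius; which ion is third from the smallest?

Sr²⁺

Electron counts and nuclear charges: Zr⁴⁺ has 36 e⁻ (Z=40), Y³⁺ has 36 e⁻ (Z=39), Sr²⁺ has 36 e⁻ (Z=38), Rb⁺ has 36 e⁻ (Z=37), Cs⁺ has 54 e⁻ (Z=55). Zr⁴⁺ < Y³⁺ (isoelectronic, higher Z=40 is smaller); Y³⁺ < Sr²⁺ (isoelectronic, higher Z=39 is smaller); Sr²⁺ < Rb⁺ (isoelectronic, higher Z=38 is smaller); Rb⁺ < Cs⁺ (same group, 1 shell fewer).
That gives Zr⁴⁺ < Y³⁺ < Sr²⁺ < Rb⁺ < Cs⁺. From the smallest end, number 3 is Sr²⁺.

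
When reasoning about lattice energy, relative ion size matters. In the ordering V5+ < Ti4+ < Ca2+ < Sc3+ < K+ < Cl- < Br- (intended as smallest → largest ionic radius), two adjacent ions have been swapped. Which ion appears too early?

Ca2+

Compare adjacent ions: Sc3+ and Ca2+ share 18 electrons; the higher nuclear charge on Sc (Z=21) contracts it more, so Sc3+ < Ca2+ — yet in this increasing list Ca2+ sits before Sc3+. Nothing else is reversed, so Ca2+ should move one place to the right.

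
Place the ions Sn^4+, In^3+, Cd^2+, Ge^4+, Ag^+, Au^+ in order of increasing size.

Ge^4+ < Sn^4+ < In^3+ < Cd^2+ < Ag^+ < Au^+

Electron counts and nuclear charges: Ge^4+ (Z=32, 28 e⁻), Sn^4+ (Z=50, 46 e⁻), In^3+ (Z=49, 46 e⁻), Cd^2+ (Z=48, 46 e⁻), Ag^+ (Z=47, 46 e⁻), Au^+ (Z=79, 78 e⁻). Ge^4+ < Sn^4+ (same group, period 4 vs 5); Sn^4+ < In^3+ (both 46 e⁻, Z=50>49); In^3+ < Cd^2+ (both 46 e⁻, Z=49>48); Cd^2+ < Ag^+ (isoelectronic, higher Z=48 is smaller); Ag^+ < Au^+ (same group, 1 shell fewer).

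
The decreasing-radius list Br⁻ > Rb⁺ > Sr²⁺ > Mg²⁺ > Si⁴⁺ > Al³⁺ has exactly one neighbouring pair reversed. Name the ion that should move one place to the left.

Scanning neighbour by neighbour, only Si⁴⁺/Al³⁺ violates a trend: both have 10 electrons but Z(Si)=14 > Z(Al)=13, so Si⁴⁺ should be the smaller of the two. That makes Al³⁺ the one sitting a position late relative to where it belongs.

Al³⁺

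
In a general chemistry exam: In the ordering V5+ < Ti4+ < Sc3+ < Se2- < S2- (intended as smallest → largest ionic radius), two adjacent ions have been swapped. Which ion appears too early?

Se2-

Check each adjacent pair. Se2- and S2- are reversed: S2- and Se2- are in one column with the same charge; the lighter period-3 ion has one fewer shell and is smaller. No other neighbouring pair contradicts the periodic trends, so Se2- is the ion listed too early.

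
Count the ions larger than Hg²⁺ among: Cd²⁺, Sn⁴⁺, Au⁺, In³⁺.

Tabulating Z and e⁻: Sn⁴⁺ (Z=50, 46 e⁻), In³⁺ (Z=49, 46 e⁻), Cd²⁺ (Z=48, 46 e⁻), Hg²⁺ (Z=80, 78 e⁻), Au⁺ (Z=79, 78 e⁻). Sn⁴⁺ < In³⁺ (both 46 e⁻, Z=50>49); In³⁺ < Cd²⁺ (isoelectronic, higher Z=49 is smaller); Cd²⁺ < Hg²⁺ (same group, period 5 vs 6); Hg²⁺ < Au⁺ (isoelectronic, higher Z=80 is smaller).
Placing each against Hg²⁺: smaller — Sn⁴⁺, In³⁺, Cd²⁺; larger — Au⁺. That's 1.

1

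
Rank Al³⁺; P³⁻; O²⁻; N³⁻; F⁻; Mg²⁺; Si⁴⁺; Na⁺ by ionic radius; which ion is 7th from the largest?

Al³⁺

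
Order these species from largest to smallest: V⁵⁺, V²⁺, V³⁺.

Same element, different charge: the more highly charged cation has fewer electrons and a greater effective nuclear charge per electron, making V⁵⁺ the smallest.

V²⁺ > V³⁺ > V⁵⁺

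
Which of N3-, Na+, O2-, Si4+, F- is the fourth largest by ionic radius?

Na+

Each ion has 10 electrons. The ranking follows nuclear charge in reverse — greater Z gives a smaller radius. Si4+ (Z=14), Na+ (Z=11), F- (Z=9), O2- (Z=8), N3- (Z=7).
That gives Si4+ < Na+ < F- < O2- < N3-. From the largest end, number 4 is Na+.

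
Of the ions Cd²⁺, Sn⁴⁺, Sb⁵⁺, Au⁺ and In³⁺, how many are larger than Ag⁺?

1

First list Z and electron count for each: Sb⁵⁺: 46 e⁻, Z=51, Sn⁴⁺: 46 e⁻, Z=50, In³⁺: 46 e⁻, Z=49, Cd²⁺: 46 e⁻, Z=48, Ag⁺: 46 e⁻, Z=47, Au⁺: 78 e⁻, Z=79. Sb⁵⁺ < Sn⁴⁺ (isoelectronic, higher Z=51 is smaller); Sn⁴⁺ < In³⁺ (isoelectronic, higher Z=50 is smaller); In³⁺ < Cd²⁺ (isoelectronic, higher Z=49 is smaller); Cd²⁺ < Ag⁺ (both 46 e⁻, Z=48>47); Ag⁺ < Au⁺ (same group, 1 shell fewer).
Relative to Ag⁺, the ions that are larger are Au⁺. That's 1.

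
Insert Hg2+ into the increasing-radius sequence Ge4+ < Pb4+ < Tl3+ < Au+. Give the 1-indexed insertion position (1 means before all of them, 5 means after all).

4

Ge4+ (Z=32, 28 e⁻), Pb4+ (Z=82, 78 e⁻), Tl3+ (Z=81, 78 e⁻), Hg2+ (Z=80, 78 e⁻), Au+ (Z=79, 78 e⁻). Ge4+ < Pb4+ (same group, 2 shells fewer); Pb4+ < Tl3+ (both 78 e⁻, Z=82>81); Tl3+ < Hg2+ (both 78 e⁻, Z=81>80); Hg2+ < Au+ (isoelectronic, higher Z=80 is smaller).
With Hg2+ included the full order is Ge4+ < Pb4+ < Tl3+ < Hg2+ < Au+, so it takes position 4.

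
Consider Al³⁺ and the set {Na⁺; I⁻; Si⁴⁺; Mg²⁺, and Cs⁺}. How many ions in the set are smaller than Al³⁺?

1

Tabulating Z and e⁻: Si⁴⁺: 10 e⁻, Z=14, Al³⁺: 10 e⁻, Z=13, Mg²⁺: 10 e⁻, Z=12, Na⁺: 10 e⁻, Z=11, Cs⁺: 54 e⁻, Z=55, I⁻: 54 e⁻, Z=53. Si⁴⁺ < Al³⁺ (both 10 e⁻, Z=14>13); Al³⁺ < Mg²⁺ (isoelectronic, higher Z=13 is smaller); Mg²⁺ < Na⁺ (both 10 e⁻, Z=12>11); Na⁺ < Cs⁺ (same group, period 3 vs 6); Cs⁺ < I⁻ (both 54 e⁻, Z=55>53).
Relative to Al³⁺, the ions that are smaller are Si⁴⁺. That's 1.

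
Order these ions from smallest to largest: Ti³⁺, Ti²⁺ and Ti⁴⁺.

Ti⁴⁺ < Ti³⁺ < Ti²⁺

These are all Ti ions. Removing more electrons (higher positive charge) pulls the remaining electrons in closer, so Ti⁴⁺ is smallest and Ti²⁺ is largest.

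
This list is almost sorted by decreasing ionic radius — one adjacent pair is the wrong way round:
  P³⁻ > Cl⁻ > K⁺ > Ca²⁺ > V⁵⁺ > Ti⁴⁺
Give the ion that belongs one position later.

V⁵⁺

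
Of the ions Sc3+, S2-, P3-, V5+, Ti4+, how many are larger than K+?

2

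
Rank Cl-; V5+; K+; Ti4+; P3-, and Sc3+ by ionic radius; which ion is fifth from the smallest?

Isoelectronic series (18 e⁻ each). Size is set by nuclear charge: more protons means a smaller ion. V5+ (Z=23), Ti4+ (Z=22), Sc3+ (Z=21), K+ (Z=19), Cl- (Z=17), P3- (Z=15).
Full ascending order: V5+ < Ti4+ < Sc3+ < K+ < Cl- < P3-. Counting from the smallest, position 5 is Cl-.

Cl-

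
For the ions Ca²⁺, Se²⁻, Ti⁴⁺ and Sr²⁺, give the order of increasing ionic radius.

Electron counts and nuclear charges: Ti⁴⁺: 18 e⁻, Z=22, Ca²⁺: 18 e⁻, Z=20, Sr²⁺: 36 e⁻, Z=38, Se²⁻: 36 e⁻, Z=34. Ti⁴⁺ < Ca²⁺ (isoelectronic, higher Z=22 is smaller); Ca²⁺ < Sr²⁺ (same group, 1 shell fewer); Sr²⁺ < Se²⁻ (isoelectronic, higher Z=38 is smaller).

Ti⁴⁺ < Ca²⁺ < Sr²⁺ < Se²⁻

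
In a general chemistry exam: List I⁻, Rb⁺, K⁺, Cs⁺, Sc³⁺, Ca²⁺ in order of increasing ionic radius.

Sc³⁺ < Ca²⁺ < K⁺ < Rb⁺ < Cs⁺ < I⁻

Tabulating Z and e⁻: Sc³⁺ (Z=21, 18 e⁻), Ca²⁺ (Z=20, 18 e⁻), K⁺ (Z=19, 18 e⁻), Rb⁺ (Z=37, 36 e⁻), Cs⁺ (Z=55, 54 e⁻), I⁻ (Z=53, 54 e⁻). Sc³⁺ < Ca²⁺ (isoelectronic, higher Z=21 is smaller); Ca²⁺ < K⁺ (isoelectronic, higher Z=20 is smaller); K⁺ < Rb⁺ (same group, period 4 vs 5); Rb⁺ < Cs⁺ (same group, period 5 vs 6); Cs⁺ < I⁻ (both 54 e⁻, Z=55>53).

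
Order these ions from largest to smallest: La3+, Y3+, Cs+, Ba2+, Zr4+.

Cs+ > Ba2+ > La3+ > Y3+ > Zr4+

Work out protons and electrons: Zr4+ has 36 e⁻ (Z=40), Y3+ has 36 e⁻ (Z=39), La3+ has 54 e⁻ (Z=57), Ba2+ has 54 e⁻ (Z=56), Cs+ has 54 e⁻ (Z=55). Zr4+ < Y3+ (both 36 e⁻, Z=40>39); Y3+ < La3+ (same group, 1 shell fewer); La3+ < Ba2+ (both 54 e⁻, Z=57>56); Ba2+ < Cs+ (both 54 e⁻, Z=56>55).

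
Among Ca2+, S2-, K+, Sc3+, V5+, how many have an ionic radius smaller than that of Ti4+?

These species are isoelectronic with 18 electrons. The only difference is the number of protons: V5+ (Z=23), Ti4+ (Z=22), Sc3+ (Z=21), Ca2+ (Z=20), K+ (Z=19), S2- (Z=16). The strongest nuclear pull (V5+) gives the smallest ion.
Relative to Ti4+, the ions that are smaller are V5+. That's 1.

1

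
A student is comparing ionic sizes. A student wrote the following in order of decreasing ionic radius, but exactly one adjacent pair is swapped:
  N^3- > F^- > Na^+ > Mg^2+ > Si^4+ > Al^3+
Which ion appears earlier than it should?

Si^4+

Scanning neighbour by neighbour, only Si^4+/Al^3+ violates a trend: Si^4+ and Al^3+ share 10 electrons; the higher nuclear charge on Si (Z=14) contracts it more, so Si^4+ < Al^3+. That makes Si^4+ the one sitting a position early relative to where it belongs.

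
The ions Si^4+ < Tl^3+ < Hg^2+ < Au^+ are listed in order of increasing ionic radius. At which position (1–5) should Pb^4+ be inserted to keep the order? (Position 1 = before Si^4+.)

2

Si^4+ (Z=14, 10 e⁻), Pb^4+ (Z=82, 78 e⁻), Tl^3+ (Z=81, 78 e⁻), Hg^2+ (Z=80, 78 e⁻), Au^+ (Z=79, 78 e⁻). Si^4+ < Pb^4+ (same group, period 3 vs 6); Pb^4+ < Tl^3+ (both 78 e⁻, Z=82>81); Tl^3+ < Hg^2+ (isoelectronic, higher Z=81 is smaller); Hg^2+ < Au^+ (both 78 e⁻, Z=80>79).
With Pb^4+ included the full order is Si^4+ < Pb^4+ < Tl^3+ < Hg^2+ < Au^+, so it takes position 2.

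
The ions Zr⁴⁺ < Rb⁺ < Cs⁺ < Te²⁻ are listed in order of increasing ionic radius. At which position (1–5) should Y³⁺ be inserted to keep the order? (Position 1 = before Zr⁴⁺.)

Zr⁴⁺: 36 e⁻, Z=40, Y³⁺: 36 e⁻, Z=39, Rb⁺: 36 e⁻, Z=37, Cs⁺: 54 e⁻, Z=55, Te²⁻: 54 e⁻, Z=52. Zr⁴⁺ < Y³⁺ (isoelectronic, higher Z=40 is smaller); Y³⁺ < Rb⁺ (isoelectronic, higher Z=39 is smaller); Rb⁺ < Cs⁺ (same group, period 5 vs 6); Cs⁺ < Te²⁻ (isoelectronic, higher Z=55 is smaller).
Putting Y³⁺ in gives Zr⁴⁺ < Y³⁺ < Rb⁺ < Cs⁺ < Te²⁻; it lands at slot 2.

2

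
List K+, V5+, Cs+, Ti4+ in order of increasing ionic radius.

V5+ < Ti4+ < K+ < Cs+

Electron counts and nuclear charges: V5+ (Z=23, 18 e⁻), Ti4+ (Z=22, 18 e⁻), K+ (Z=19, 18 e⁻), Cs+ (Z=55, 54 e⁻). V5+ < Ti4+ (isoelectronic, higher Z=23 is smaller); Ti4+ < K+ (both 18 e⁻, Z=22>19); K+ < Cs+ (same group, 2 shells fewer).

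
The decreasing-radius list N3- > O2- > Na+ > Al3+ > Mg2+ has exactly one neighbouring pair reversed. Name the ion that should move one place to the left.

Mg2+

Compare adjacent ions: Al3+ and Mg2+ share 10 electrons; the higher nuclear charge on Al (Z=13) contracts it more, so Al3+ < Mg2+ — yet in this decreasing list Al3+ sits before Mg2+. Nothing else is reversed, so Mg2+ should move one place to the left.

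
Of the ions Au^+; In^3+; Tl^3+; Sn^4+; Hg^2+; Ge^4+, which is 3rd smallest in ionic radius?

In^3+

Work out protons and electrons: Ge^4+ has 28 e⁻ (Z=32), Sn^4+ has 46 e⁻ (Z=50), In^3+ has 46 e⁻ (Z=49), Tl^3+ has 78 e⁻ (Z=81), Hg^2+ has 78 e⁻ (Z=80), Au^+ has 78 e⁻ (Z=79). Ge^4+ < Sn^4+ (same group, 1 shell fewer); Sn^4+ < In^3+ (isoelectronic, higher Z=50 is smaller); In^3+ < Tl^3+ (same group, 1 shell fewer); Tl^3+ < Hg^2+ (isoelectronic, higher Z=81 is smaller); Hg^2+ < Au^+ (isoelectronic, higher Z=80 is smaller).
So the order is Ge^4+ < Sn^4+ < In^3+ < Tl^3+ < Hg^2+ < Au^+; the 3rd-smallest ion is In^3+.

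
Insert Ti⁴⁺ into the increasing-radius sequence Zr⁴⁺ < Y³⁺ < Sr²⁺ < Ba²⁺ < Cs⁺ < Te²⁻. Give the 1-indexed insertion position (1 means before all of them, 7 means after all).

1

Work out protons and electrons: Ti⁴⁺ (Z=22, 18 e⁻), Zr⁴⁺ (Z=40, 36 e⁻), Y³⁺ (Z=39, 36 e⁻), Sr²⁺ (Z=38, 36 e⁻), Ba²⁺ (Z=56, 54 e⁻), Cs⁺ (Z=55, 54 e⁻), Te²⁻ (Z=52, 54 e⁻). Ti⁴⁺ < Zr⁴⁺ (same group, 1 shell fewer); Zr⁴⁺ < Y³⁺ (isoelectronic, higher Z=40 is smaller); Y³⁺ < Sr²⁺ (both 36 e⁻, Z=39>38); Sr²⁺ < Ba²⁺ (same group, 1 shell fewer); Ba²⁺ < Cs⁺ (isoelectronic, higher Z=56 is smaller); Cs⁺ < Te²⁻ (both 54 e⁻, Z=55>52).
Merged order: Ti⁴⁺ < Zr⁴⁺ < Y³⁺ < Sr²⁺ < Ba²⁺ < Cs⁺ < Te²⁻ — Ti⁴⁺ is number 1.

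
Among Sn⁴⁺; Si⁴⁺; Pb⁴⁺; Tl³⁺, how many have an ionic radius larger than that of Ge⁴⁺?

Work out protons and electrons: Si⁴⁺ has 10 e⁻ (Z=14), Ge⁴⁺ has 28 e⁻ (Z=32), Sn⁴⁺ has 46 e⁻ (Z=50), Pb⁴⁺ has 78 e⁻ (Z=82), Tl³⁺ has 78 e⁻ (Z=81). Si⁴⁺ < Ge⁴⁺ (same group, period 3 vs 4); Ge⁴⁺ < Sn⁴⁺ (same group, period 4 vs 5); Sn⁴⁺ < Pb⁴⁺ (same group, 1 shell fewer); Pb⁴⁺ < Tl³⁺ (both 78 e⁻, Z=82>81).
Ordering all of them (including Ge⁴⁺) by radius gives Si⁴⁺ < Ge⁴⁺ < Sn⁴⁺ < Pb⁴⁺ < Tl³⁺. That's 3.

3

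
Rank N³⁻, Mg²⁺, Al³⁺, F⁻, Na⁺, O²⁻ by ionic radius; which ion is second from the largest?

These species are isoelectronic with 10 electrons. The only difference is the number of protons: Al³⁺ (Z=13), Mg²⁺ (Z=12), Na⁺ (Z=11), F⁻ (Z=9), O²⁻ (Z=8), N³⁻ (Z=7). The strongest nuclear pull (Al³⁺) gives the smallest ion.
Ordering: Al³⁺ < Mg²⁺ < Na⁺ < F⁻ < O²⁻ < N³⁻. The second largest is O²⁻.

O²⁻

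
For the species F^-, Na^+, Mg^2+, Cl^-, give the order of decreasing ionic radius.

Electron counts and nuclear charges: Mg^2+: 10 e⁻, Z=12, Na^+: 10 e⁻, Z=11, F^-: 10 e⁻, Z=9, Cl^-: 18 e⁻, Z=17. Mg^2+ < Na^+ (both 10 e⁻, Z=12>11); Na^+ < F^- (both 10 e⁻, Z=11>9); F^- < Cl^- (same group, 1 shell fewer).

Cl^- > F^- > Na^+ > Mg^2+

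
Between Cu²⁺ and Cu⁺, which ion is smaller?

These are all Cu ions. Removing more electrons (higher positive charge) pulls the remaining electrons in closer, so Cu²⁺ is smallest and Cu⁺ is largest.

Cu²⁺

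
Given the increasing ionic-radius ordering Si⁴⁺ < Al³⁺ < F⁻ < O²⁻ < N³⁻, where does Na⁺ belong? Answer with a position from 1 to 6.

These species are isoelectronic with 10 electrons. The only difference is the number of protons: Si⁴⁺ (Z=14), Al³⁺ (Z=13), Na⁺ (Z=11), F⁻ (Z=9), O²⁻ (Z=8), N³⁻ (Z=7). The strongest nuclear pull (Si⁴⁺) gives the smallest ion.
Putting Na⁺ in gives Si⁴⁺ < Al³⁺ < Na⁺ < F⁻ < O²⁻ < N³⁻; it lands at slot 3.

3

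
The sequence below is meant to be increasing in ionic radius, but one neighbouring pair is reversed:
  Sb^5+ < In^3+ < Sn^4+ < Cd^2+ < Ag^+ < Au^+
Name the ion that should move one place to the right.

In^3+

Check each adjacent pair. In^3+ and Sn^4+ are reversed: both have 46 electrons but Z(Sn)=50 > Z(In)=49, so Sn^4+ should be the smaller of the two. No other neighbouring pair contradicts the periodic trends, so In^3+ is the ion listed too early.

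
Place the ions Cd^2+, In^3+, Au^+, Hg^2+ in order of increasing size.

In^3+ < Cd^2+ < Hg^2+ < Au^+

First list Z and electron count for each: In^3+: 46 e⁻, Z=49, Cd^2+: 46 e⁻, Z=48, Hg^2+: 78 e⁻, Z=80, Au^+: 78 e⁻, Z=79. In^3+ < Cd^2+ (isoelectronic, higher Z=49 is smaller); Cd^2+ < Hg^2+ (same group, 1 shell fewer); Hg^2+ < Au^+ (isoelectronic, higher Z=80 is smaller).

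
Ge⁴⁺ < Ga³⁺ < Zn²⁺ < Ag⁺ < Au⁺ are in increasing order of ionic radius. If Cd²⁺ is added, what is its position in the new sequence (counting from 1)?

4

Ge⁴⁺: 28 e⁻, Z=32, Ga³⁺: 28 e⁻, Z=31, Zn²⁺: 28 e⁻, Z=30, Cd²⁺: 46 e⁻, Z=48, Ag⁺: 46 e⁻, Z=47, Au⁺: 78 e⁻, Z=79. Ge⁴⁺ < Ga³⁺ (isoelectronic, higher Z=32 is smaller); Ga³⁺ < Zn²⁺ (isoelectronic, higher Z=31 is smaller); Zn²⁺ < Cd²⁺ (same group, period 4 vs 5); Cd²⁺ < Ag⁺ (both 46 e⁻, Z=48>47); Ag⁺ < Au⁺ (same group, period 5 vs 6).
The complete sequence is Ge⁴⁺ < Ga³⁺ < Zn²⁺ < Cd²⁺ < Ag⁺ < Au⁺. Cd²⁺ sits at position 4.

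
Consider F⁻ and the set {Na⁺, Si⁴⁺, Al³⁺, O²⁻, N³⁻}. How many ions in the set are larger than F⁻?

2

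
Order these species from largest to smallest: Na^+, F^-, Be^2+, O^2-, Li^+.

Work out protons and electrons: Be^2+ (Z=4, 2 e⁻), Li^+ (Z=3, 2 e⁻), Na^+ (Z=11, 10 e⁻), F^- (Z=9, 10 e⁻), O^2- (Z=8, 10 e⁻). Be^2+ < Li^+ (isoelectronic, higher Z=4 is smaller); Li^+ < Na^+ (same group, 1 shell fewer); Na^+ < F^- (isoelectronic, higher Z=11 is smaller); F^- < O^2- (both 10 e⁻, Z=9>8).

O^2- > F^- > Na^+ > Li^+ > Be^2+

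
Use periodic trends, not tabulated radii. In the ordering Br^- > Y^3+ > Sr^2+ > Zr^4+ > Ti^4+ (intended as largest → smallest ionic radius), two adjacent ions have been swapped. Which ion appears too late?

Sr^2+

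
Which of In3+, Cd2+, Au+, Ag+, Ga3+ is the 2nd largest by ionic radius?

Electron counts and nuclear charges: Ga3+ has 28 e⁻ (Z=31), In3+ has 46 e⁻ (Z=49), Cd2+ has 46 e⁻ (Z=48), Ag+ has 46 e⁻ (Z=47), Au+ has 78 e⁻ (Z=79). Ga3+ < In3+ (same group, 1 shell fewer); In3+ < Cd2+ (both 46 e⁻, Z=49>48); Cd2+ < Ag+ (isoelectronic, higher Z=48 is smaller); Ag+ < Au+ (same group, 1 shell fewer).
So the order is Ga3+ < In3+ < Cd2+ < Ag+ < Au+; the 2nd-largest ion is Ag+.

Ag+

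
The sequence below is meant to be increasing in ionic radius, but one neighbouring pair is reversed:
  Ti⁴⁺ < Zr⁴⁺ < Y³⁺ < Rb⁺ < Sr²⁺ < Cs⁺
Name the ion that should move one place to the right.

Compare adjacent ions: both have 36 electrons but Z(Sr)=38 > Z(Rb)=37, so Sr²⁺ should be the smaller of the two — yet in this increasing list Rb⁺ sits before Sr²⁺. Nothing else is reversed, so Rb⁺ should move one place to the right.

Rb⁺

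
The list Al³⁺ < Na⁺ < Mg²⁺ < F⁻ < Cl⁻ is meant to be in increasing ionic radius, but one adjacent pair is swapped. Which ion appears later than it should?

The pair Na⁺, Mg²⁺ is the wrong way round — both have 10 electrons but Z(Mg)=12 > Z(Na)=11, so Mg²⁺ should be the smaller of the two. All other adjacent pairs agree with periodic trends, so Mg²⁺ is the misplaced ion.

Mg²⁺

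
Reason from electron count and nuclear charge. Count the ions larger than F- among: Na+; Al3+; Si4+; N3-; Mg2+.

Isoelectronic series (10 e⁻ each). Size is set by nuclear charge: more protons means a smaller ion. Si4+ (Z=14), Al3+ (Z=13), Mg2+ (Z=12), Na+ (Z=11), F- (Z=9), N3- (Z=7).
Relative to F-, the ions that are larger are N3-. Count: 1.

1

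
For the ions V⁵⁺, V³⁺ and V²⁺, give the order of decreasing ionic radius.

These are all V ions. Removing more electrons (higher positive charge) pulls the remaining electrons in closer, so V⁵⁺ is smallest and V²⁺ is largest.

V²⁺ > V³⁺ > V⁵⁺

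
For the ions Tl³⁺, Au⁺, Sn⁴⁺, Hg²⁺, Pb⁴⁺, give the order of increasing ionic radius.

Tabulating Z and e⁻: Sn⁴⁺ has 46 e⁻ (Z=50), Pb⁴⁺ has 78 e⁻ (Z=82), Tl³⁺ has 78 e⁻ (Z=81), Hg²⁺ has 78 e⁻ (Z=80), Au⁺ has 78 e⁻ (Z=79). Sn⁴⁺ < Pb⁴⁺ (same group, 1 shell fewer); Pb⁴⁺ < Tl³⁺ (both 78 e⁻, Z=82>81); Tl³⁺ < Hg²⁺ (both 78 e⁻, Z=81>80); Hg²⁺ < Au⁺ (both 78 e⁻, Z=80>79).

Sn⁴⁺ < Pb⁴⁺ < Tl³⁺ < Hg²⁺ < Au⁺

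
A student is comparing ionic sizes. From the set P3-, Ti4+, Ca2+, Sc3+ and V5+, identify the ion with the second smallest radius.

Ti4+

These species are isoelectronic with 18 electrons. The only difference is the number of protons: V5+ (Z=23), Ti4+ (Z=22), Sc3+ (Z=21), Ca2+ (Z=20), P3- (Z=15). The strongest nuclear pull (V5+) gives the smallest ion.
Full ascending order: V5+ < Ti4+ < Sc3+ < Ca2+ < P3-. Counting from the smallest, position 2 is Ti4+.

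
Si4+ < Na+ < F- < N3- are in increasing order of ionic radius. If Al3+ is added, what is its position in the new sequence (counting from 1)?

2

Isoelectronic series (10 e⁻ each). Size is set by nuclear charge: more protons means a smaller ion. Si4+ (Z=14), Al3+ (Z=13), Na+ (Z=11), F- (Z=9), N3- (Z=7).
Putting Al3+ in gives Si4+ < Al3+ < Na+ < F- < N3-; it lands at slot 2.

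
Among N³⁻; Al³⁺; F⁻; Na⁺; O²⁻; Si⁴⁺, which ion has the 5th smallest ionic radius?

Isoelectronic series (10 e⁻ each). Size is set by nuclear charge: more protons means a smaller ion. Si⁴⁺ (Z=14), Al³⁺ (Z=13), Na⁺ (Z=11), F⁻ (Z=9), O²⁻ (Z=8), N³⁻ (Z=7).
Ordering: Si⁴⁺ < Al³⁺ < Na⁺ < F⁻ < O²⁻ < N³⁻. The 5th smallest is O²⁻.

O²⁻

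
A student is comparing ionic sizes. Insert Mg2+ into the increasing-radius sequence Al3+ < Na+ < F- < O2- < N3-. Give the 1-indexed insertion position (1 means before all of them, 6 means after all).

All of these have 10 electrons (isoelectronic). With the same electron cloud, the ion with the most protons pulls it in tightest. Nuclear charges: Al3+ (Z=13), Mg2+ (Z=12), Na+ (Z=11), F- (Z=9), O2- (Z=8), N3- (Z=7). Highest Z is smallest.
Merged order: Al3+ < Mg2+ < Na+ < F- < O2- < N3- — Mg2+ is number 2.

2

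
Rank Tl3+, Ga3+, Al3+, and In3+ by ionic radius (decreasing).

All are in the same group with charge +3. Radius grows down the group as n (the outermost shell) increases.

Tl3+ > In3+ > Ga3+ > Al3+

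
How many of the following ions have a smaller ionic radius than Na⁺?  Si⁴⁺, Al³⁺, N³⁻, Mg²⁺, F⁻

Isoelectronic series (10 e⁻ each). Size is set by nuclear charge: more protons means a smaller ion. Si⁴⁺ (Z=14), Al³⁺ (Z=13), Mg²⁺ (Z=12), Na⁺ (Z=11), F⁻ (Z=9), N³⁻ (Z=7).
Relative to Na⁺, the ions that are smaller are Si⁴⁺, Al³⁺, Mg²⁺. That's 3.

3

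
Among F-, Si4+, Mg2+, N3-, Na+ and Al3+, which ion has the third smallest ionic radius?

Isoelectronic series (10 e⁻ each). Size is set by nuclear charge: more protons means a smaller ion. Si4+ (Z=14), Al3+ (Z=13), Mg2+ (Z=12), Na+ (Z=11), F- (Z=9), N3- (Z=7).
Ordering: Si4+ < Al3+ < Mg2+ < Na+ < F- < N3-. The third smallest is Mg2+.

Mg2+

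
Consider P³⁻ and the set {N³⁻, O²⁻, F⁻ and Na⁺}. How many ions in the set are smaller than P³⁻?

4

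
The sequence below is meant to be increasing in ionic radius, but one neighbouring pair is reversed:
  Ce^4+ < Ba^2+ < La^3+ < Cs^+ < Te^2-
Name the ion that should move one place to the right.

Ba^2+

Compare adjacent ions: both have 54 electrons but Z(La)=57 > Z(Ba)=56, so La^3+ should be the smaller of the two — yet in this increasing list Ba^2+ sits before La^3+. Nothing else is reversed, so Ba^2+ should move one place to the right.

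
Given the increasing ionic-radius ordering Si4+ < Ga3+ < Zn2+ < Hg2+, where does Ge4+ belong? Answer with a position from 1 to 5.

Si4+: 10 e⁻, Z=14, Ge4+: 28 e⁻, Z=32, Ga3+: 28 e⁻, Z=31, Zn2+: 28 e⁻, Z=30, Hg2+: 78 e⁻, Z=80. Si4+ < Ge4+ (same group, 1 shell fewer); Ge4+ < Ga3+ (both 28 e⁻, Z=32>31); Ga3+ < Zn2+ (isoelectronic, higher Z=31 is smaller); Zn2+ < Hg2+ (same group, 2 shells fewer).
Putting Ge4+ in gives Si4+ < Ge4+ < Ga3+ < Zn2+ < Hg2+; it lands at slot 2.

2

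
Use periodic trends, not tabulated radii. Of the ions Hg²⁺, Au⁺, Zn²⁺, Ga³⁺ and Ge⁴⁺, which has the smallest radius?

Ge⁴⁺

Work out protons and electrons: Ge⁴⁺: 28 e⁻, Z=32, Ga³⁺: 28 e⁻, Z=31, Zn²⁺: 28 e⁻, Z=30, Hg²⁺: 78 e⁻, Z=80, Au⁺: 78 e⁻, Z=79. Ge⁴⁺ < Ga³⁺ (both 28 e⁻, Z=32>31); Ga³⁺ < Zn²⁺ (both 28 e⁻, Z=31>30); Zn²⁺ < Hg²⁺ (same group, period 4 vs 6); Hg²⁺ < Au⁺ (isoelectronic, higher Z=80 is smaller).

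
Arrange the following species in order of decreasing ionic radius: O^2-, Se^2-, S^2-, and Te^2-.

Same group, same charge. Going down the group adds an extra shell of electrons, so the ion gets larger: O^2- is highest in the group and smallest.

Te^2- > Se^2- > S^2- > O^2-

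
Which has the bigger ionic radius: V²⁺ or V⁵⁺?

V²⁺

Same element, different charge: the more highly charged cation has fewer electrons and a greater effective nuclear charge per electron, making V⁵⁺ the smallest.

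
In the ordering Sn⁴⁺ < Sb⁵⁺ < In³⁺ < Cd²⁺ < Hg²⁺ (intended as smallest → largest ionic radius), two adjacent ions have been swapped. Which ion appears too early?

Check each adjacent pair. Sn⁴⁺ and Sb⁵⁺ are reversed: they are isoelectronic (46 e⁻) and Sb has more protons than Sn (51 vs 50), making Sb⁵⁺ smaller. No other neighbouring pair contradicts the periodic trends, so Sn⁴⁺ is the ion listed too early.

Sn⁴⁺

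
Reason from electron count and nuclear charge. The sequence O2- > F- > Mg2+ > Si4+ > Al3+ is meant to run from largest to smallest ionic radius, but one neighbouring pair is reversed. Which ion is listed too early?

Compare adjacent ions: both have 10 electrons but Z(Si)=14 > Z(Al)=13, so Si4+ should be the smaller of the two — yet in this decreasing list Si4+ sits before Al3+. Nothing else is reversed, so Si4+ should move one place to the right.

Si4+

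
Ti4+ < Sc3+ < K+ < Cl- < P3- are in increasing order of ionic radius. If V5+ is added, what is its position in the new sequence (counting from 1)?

These species are isoelectronic with 18 electrons. The only difference is the number of protons: V5+ (Z=23), Ti4+ (Z=22), Sc3+ (Z=21), K+ (Z=19), Cl- (Z=17), P3- (Z=15). The strongest nuclear pull (V5+) gives the smallest ion.
The complete sequence is V5+ < Ti4+ < Sc3+ < K+ < Cl- < P3-. V5+ sits at position 1.

1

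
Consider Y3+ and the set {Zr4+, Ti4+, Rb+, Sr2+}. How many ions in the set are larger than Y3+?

2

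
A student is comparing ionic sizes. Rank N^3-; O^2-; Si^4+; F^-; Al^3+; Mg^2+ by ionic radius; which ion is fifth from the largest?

Al^3+

These species are isoelectronic with 10 electrons. The only difference is the number of protons: Si^4+ (Z=14), Al^3+ (Z=13), Mg^2+ (Z=12), F^- (Z=9), O^2- (Z=8), N^3- (Z=7). The strongest nuclear pull (Si^4+) gives the smallest ion.
That gives Si^4+ < Al^3+ < Mg^2+ < F^- < O^2- < N^3-. From the largest end, number 5 is Al^3+.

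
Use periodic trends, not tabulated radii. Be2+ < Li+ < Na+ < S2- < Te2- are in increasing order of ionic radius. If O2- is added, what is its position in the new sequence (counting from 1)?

4

First list Z and electron count for each: Be2+ (Z=4, 2 e⁻), Li+ (Z=3, 2 e⁻), Na+ (Z=11, 10 e⁻), O2- (Z=8, 10 e⁻), S2- (Z=16, 18 e⁻), Te2- (Z=52, 54 e⁻). Be2+ < Li+ (isoelectronic, higher Z=4 is smaller); Li+ < Na+ (same group, period 2 vs 3); Na+ < O2- (isoelectronic, higher Z=11 is smaller); O2- < S2- (same group, 1 shell fewer); S2- < Te2- (same group, period 3 vs 5).
Putting O2- in gives Be2+ < Li+ < Na+ < O2- < S2- < Te2-; it lands at slot 4.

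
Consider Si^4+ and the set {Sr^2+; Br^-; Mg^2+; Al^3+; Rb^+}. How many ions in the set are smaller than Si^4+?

0

Tabulating Z and e⁻: Si^4+ has 10 e⁻ (Z=14), Al^3+ has 10 e⁻ (Z=13), Mg^2+ has 10 e⁻ (Z=12), Sr^2+ has 36 e⁻ (Z=38), Rb^+ has 36 e⁻ (Z=37), Br^- has 36 e⁻ (Z=35). Si^4+ < Al^3+ (both 10 e⁻, Z=14>13); Al^3+ < Mg^2+ (both 10 e⁻, Z=13>12); Mg^2+ < Sr^2+ (same group, period 3 vs 5); Sr^2+ < Rb^+ (isoelectronic, higher Z=38 is smaller); Rb^+ < Br^- (both 36 e⁻, Z=37>35).
Placing each against Si^4+: smaller — none; larger — Al^3+, Mg^2+, Sr^2+, Rb^+, Br^-. Count: 0.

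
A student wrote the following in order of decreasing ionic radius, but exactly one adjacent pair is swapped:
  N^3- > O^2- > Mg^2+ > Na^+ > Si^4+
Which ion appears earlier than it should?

Mg^2+

Compare adjacent ions: they are isoelectronic (10 e⁻) and Mg has more protons than Na (12 vs 11), making Mg^2+ smaller — yet in this decreasing list Mg^2+ sits before Na^+. Nothing else is reversed, so Mg^2+ should move one place to the right.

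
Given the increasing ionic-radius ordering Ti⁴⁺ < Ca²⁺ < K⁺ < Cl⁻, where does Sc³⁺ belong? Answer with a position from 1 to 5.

2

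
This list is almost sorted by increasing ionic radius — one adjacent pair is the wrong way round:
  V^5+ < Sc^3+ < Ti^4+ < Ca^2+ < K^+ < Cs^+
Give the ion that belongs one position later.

The pair Sc^3+, Ti^4+ is the wrong way round — both have 18 electrons but Z(Ti)=22 > Z(Sc)=21, so Ti^4+ should be the smaller of the two. All other adjacent pairs agree with periodic trends, so Sc^3+ is the misplaced ion.

Sc^3+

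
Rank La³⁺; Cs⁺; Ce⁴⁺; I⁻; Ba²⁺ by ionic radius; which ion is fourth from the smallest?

Cs⁺

These species are isoelectronic with 54 electrons. The only difference is the number of protons: Ce⁴⁺ (Z=58), La³⁺ (Z=57), Ba²⁺ (Z=56), Cs⁺ (Z=55), I⁻ (Z=53). The strongest nuclear pull (Ce⁴⁺) gives the smallest ion.
Full ascending order: Ce⁴⁺ < La³⁺ < Ba²⁺ < Cs⁺ < I⁻. Counting from the smallest, position 4 is Cs⁺.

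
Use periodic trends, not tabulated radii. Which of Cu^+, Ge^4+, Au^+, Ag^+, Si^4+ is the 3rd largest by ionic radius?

First list Z and electron count for each: Si^4+: 10 e⁻, Z=14, Ge^4+: 28 e⁻, Z=32, Cu^+: 28 e⁻, Z=29, Ag^+: 46 e⁻, Z=47, Au^+: 78 e⁻, Z=79. Si^4+ < Ge^4+ (same group, 1 shell fewer); Ge^4+ < Cu^+ (isoelectronic, higher Z=32 is smaller); Cu^+ < Ag^+ (same group, 1 shell fewer); Ag^+ < Au^+ (same group, period 5 vs 6).
Full ascending order: Si^4+ < Ge^4+ < Cu^+ < Ag^+ < Au^+. Counting from the largest, position 3 is Cu^+.

Cu^+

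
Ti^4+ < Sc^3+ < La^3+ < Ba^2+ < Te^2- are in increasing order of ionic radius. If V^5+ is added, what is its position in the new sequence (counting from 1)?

Tabulating Z and e⁻: V^5+ (Z=23, 18 e⁻), Ti^4+ (Z=22, 18 e⁻), Sc^3+ (Z=21, 18 e⁻), La^3+ (Z=57, 54 e⁻), Ba^2+ (Z=56, 54 e⁻), Te^2- (Z=52, 54 e⁻). V^5+ < Ti^4+ (both 18 e⁻, Z=23>22); Ti^4+ < Sc^3+ (both 18 e⁻, Z=22>21); Sc^3+ < La^3+ (same group, period 4 vs 6); La^3+ < Ba^2+ (isoelectronic, higher Z=57 is smaller); Ba^2+ < Te^2- (both 54 e⁻, Z=56>52).
The complete sequence is V^5+ < Ti^4+ < Sc^3+ < La^3+ < Ba^2+ < Te^2-. V^5+ sits at position 1.

1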